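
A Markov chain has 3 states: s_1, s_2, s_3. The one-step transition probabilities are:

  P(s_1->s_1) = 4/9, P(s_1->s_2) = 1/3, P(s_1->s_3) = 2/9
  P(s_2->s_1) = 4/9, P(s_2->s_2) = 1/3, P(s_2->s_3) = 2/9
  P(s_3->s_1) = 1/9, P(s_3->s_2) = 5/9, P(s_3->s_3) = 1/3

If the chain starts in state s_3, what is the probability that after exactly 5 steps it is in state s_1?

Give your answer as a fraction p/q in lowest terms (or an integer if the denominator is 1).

Computing P^5 by repeated multiplication:
P^1 =
  s_1: [4/9, 1/3, 2/9]
  s_2: [4/9, 1/3, 2/9]
  s_3: [1/9, 5/9, 1/3]
P^2 =
  s_1: [10/27, 31/81, 20/81]
  s_2: [10/27, 31/81, 20/81]
  s_3: [1/3, 11/27, 7/27]
P^3 =
  s_1: [88/243, 283/729, 182/729]
  s_2: [88/243, 283/729, 182/729]
  s_3: [29/81, 95/243, 61/243]
P^4 =
  s_1: [790/2187, 2551/6561, 1640/6561]
  s_2: [790/2187, 2551/6561, 1640/6561]
  s_3: [263/729, 851/2187, 547/2187]
P^5 =
  s_1: [7108/19683, 22963/59049, 14762/59049]
  s_2: [7108/19683, 22963/59049, 14762/59049]
  s_3: [2369/6561, 7655/19683, 4921/19683]

(P^5)[s_3 -> s_1] = 2369/6561

Answer: 2369/6561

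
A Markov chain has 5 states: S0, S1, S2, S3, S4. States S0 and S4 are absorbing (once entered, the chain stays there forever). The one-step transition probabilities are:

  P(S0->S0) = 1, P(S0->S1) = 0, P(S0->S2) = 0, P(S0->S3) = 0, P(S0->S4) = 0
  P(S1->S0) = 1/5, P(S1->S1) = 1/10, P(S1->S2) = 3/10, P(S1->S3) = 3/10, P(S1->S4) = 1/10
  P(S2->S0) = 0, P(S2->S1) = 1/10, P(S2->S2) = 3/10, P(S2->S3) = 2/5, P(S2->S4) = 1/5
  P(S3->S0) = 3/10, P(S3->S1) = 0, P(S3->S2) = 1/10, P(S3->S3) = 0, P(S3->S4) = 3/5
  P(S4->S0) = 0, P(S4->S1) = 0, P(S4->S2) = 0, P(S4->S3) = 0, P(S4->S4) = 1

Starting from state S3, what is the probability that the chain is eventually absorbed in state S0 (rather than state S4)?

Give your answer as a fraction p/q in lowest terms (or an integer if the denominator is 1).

Answer: 182/561

Derivation:
Let a_i = P(absorbed in S0 | start in state i).
Boundary conditions: a_S0 = 1, a_S4 = 0.
For each transient state i, a_i = sum_j P(i->j) * a_j:
  a_S1 = 1/5*a_S0 + 1/10*a_S1 + 3/10*a_S2 + 3/10*a_S3 + 1/10*a_S4
  a_S2 = 0*a_S0 + 1/10*a_S1 + 3/10*a_S2 + 2/5*a_S3 + 1/5*a_S4
  a_S3 = 3/10*a_S0 + 0*a_S1 + 1/10*a_S2 + 0*a_S3 + 3/5*a_S4

Substituting a_S0 = 1 and a_S4 = 0, rearrange to (I - Q) a = r where r[i] = P(i -> S0):
  [9/10, -3/10, -3/10] . (a_S1, a_S2, a_S3) = 1/5
  [-1/10, 7/10, -2/5] . (a_S1, a_S2, a_S3) = 0
  [0, -1/10, 1] . (a_S1, a_S2, a_S3) = 3/10

Solving yields:
  a_S1 = 7/17
  a_S2 = 137/561
  a_S3 = 182/561

Starting state is S3, so the absorption probability is a_S3 = 182/561.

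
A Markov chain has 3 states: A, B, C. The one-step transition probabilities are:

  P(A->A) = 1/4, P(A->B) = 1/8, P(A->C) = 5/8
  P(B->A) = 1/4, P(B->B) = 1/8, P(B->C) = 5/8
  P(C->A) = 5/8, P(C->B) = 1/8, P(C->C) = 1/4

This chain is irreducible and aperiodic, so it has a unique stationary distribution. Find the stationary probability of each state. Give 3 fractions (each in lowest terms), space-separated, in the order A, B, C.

The stationary distribution satisfies pi = pi * P, i.e.:
  pi_A = 1/4*pi_A + 1/4*pi_B + 5/8*pi_C
  pi_B = 1/8*pi_A + 1/8*pi_B + 1/8*pi_C
  pi_C = 5/8*pi_A + 5/8*pi_B + 1/4*pi_C
with normalization: pi_A + pi_B + pi_C = 1.

Using the first 2 balance equations plus normalization, the linear system A*pi = b is:
  [-3/4, 1/4, 5/8] . pi = 0
  [1/8, -7/8, 1/8] . pi = 0
  [1, 1, 1] . pi = 1

Solving yields:
  pi_A = 37/88
  pi_B = 1/8
  pi_C = 5/11

Verification (pi * P):
  37/88*1/4 + 1/8*1/4 + 5/11*5/8 = 37/88 = pi_A  (ok)
  37/88*1/8 + 1/8*1/8 + 5/11*1/8 = 1/8 = pi_B  (ok)
  37/88*5/8 + 1/8*5/8 + 5/11*1/4 = 5/11 = pi_C  (ok)

Answer: 37/88 1/8 5/11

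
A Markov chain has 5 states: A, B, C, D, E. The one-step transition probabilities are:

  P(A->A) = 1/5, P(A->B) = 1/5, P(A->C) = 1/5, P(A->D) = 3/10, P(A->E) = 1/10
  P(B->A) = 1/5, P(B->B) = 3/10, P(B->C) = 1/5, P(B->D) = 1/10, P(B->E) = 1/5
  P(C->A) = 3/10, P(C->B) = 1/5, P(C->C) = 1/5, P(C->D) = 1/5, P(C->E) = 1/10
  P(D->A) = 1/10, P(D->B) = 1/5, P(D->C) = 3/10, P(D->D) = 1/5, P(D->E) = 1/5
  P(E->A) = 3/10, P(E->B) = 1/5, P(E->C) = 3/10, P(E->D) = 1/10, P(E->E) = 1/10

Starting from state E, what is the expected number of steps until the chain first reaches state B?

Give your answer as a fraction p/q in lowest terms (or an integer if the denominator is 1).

Let h_i = expected steps to first reach B from state i.
Boundary: h_B = 0.
First-step equations for the other states:
  h_A = 1 + 1/5*h_A + 1/5*h_B + 1/5*h_C + 3/10*h_D + 1/10*h_E
  h_C = 1 + 3/10*h_A + 1/5*h_B + 1/5*h_C + 1/5*h_D + 1/10*h_E
  h_D = 1 + 1/10*h_A + 1/5*h_B + 3/10*h_C + 1/5*h_D + 1/5*h_E
  h_E = 1 + 3/10*h_A + 1/5*h_B + 3/10*h_C + 1/10*h_D + 1/10*h_E

Substituting h_B = 0 and rearranging gives the linear system (I - Q) h = 1:
  [4/5, -1/5, -3/10, -1/10] . (h_A, h_C, h_D, h_E) = 1
  [-3/10, 4/5, -1/5, -1/10] . (h_A, h_C, h_D, h_E) = 1
  [-1/10, -3/10, 4/5, -1/5] . (h_A, h_C, h_D, h_E) = 1
  [-3/10, -3/10, -1/10, 9/10] . (h_A, h_C, h_D, h_E) = 1

Solving yields:
  h_A = 5
  h_C = 5
  h_D = 5
  h_E = 5

Starting state is E, so the expected hitting time is h_E = 5.

Answer: 5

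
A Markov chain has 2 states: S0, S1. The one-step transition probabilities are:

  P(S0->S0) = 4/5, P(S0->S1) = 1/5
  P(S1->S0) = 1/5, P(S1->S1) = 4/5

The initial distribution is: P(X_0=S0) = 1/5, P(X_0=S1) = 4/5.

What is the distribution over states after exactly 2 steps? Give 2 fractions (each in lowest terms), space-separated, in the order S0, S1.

Answer: 49/125 76/125

Derivation:
Propagating the distribution step by step (d_{t+1} = d_t * P):
d_0 = (S0=1/5, S1=4/5)
  d_1[S0] = 1/5*4/5 + 4/5*1/5 = 8/25
  d_1[S1] = 1/5*1/5 + 4/5*4/5 = 17/25
d_1 = (S0=8/25, S1=17/25)
  d_2[S0] = 8/25*4/5 + 17/25*1/5 = 49/125
  d_2[S1] = 8/25*1/5 + 17/25*4/5 = 76/125
d_2 = (S0=49/125, S1=76/125)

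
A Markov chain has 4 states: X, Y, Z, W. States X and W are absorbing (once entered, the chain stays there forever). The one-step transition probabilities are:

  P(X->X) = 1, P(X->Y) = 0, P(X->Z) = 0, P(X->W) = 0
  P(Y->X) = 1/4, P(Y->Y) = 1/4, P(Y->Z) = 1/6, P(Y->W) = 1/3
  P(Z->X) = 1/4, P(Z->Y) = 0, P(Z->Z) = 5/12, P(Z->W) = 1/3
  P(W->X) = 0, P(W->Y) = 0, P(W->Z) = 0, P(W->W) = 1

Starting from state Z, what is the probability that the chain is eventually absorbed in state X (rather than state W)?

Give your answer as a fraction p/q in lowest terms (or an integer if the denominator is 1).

Answer: 3/7

Derivation:
Let a_i = P(absorbed in X | start in state i).
Boundary conditions: a_X = 1, a_W = 0.
For each transient state i, a_i = sum_j P(i->j) * a_j:
  a_Y = 1/4*a_X + 1/4*a_Y + 1/6*a_Z + 1/3*a_W
  a_Z = 1/4*a_X + 0*a_Y + 5/12*a_Z + 1/3*a_W

Substituting a_X = 1 and a_W = 0, rearrange to (I - Q) a = r where r[i] = P(i -> X):
  [3/4, -1/6] . (a_Y, a_Z) = 1/4
  [0, 7/12] . (a_Y, a_Z) = 1/4

Solving yields:
  a_Y = 3/7
  a_Z = 3/7

Starting state is Z, so the absorption probability is a_Z = 3/7.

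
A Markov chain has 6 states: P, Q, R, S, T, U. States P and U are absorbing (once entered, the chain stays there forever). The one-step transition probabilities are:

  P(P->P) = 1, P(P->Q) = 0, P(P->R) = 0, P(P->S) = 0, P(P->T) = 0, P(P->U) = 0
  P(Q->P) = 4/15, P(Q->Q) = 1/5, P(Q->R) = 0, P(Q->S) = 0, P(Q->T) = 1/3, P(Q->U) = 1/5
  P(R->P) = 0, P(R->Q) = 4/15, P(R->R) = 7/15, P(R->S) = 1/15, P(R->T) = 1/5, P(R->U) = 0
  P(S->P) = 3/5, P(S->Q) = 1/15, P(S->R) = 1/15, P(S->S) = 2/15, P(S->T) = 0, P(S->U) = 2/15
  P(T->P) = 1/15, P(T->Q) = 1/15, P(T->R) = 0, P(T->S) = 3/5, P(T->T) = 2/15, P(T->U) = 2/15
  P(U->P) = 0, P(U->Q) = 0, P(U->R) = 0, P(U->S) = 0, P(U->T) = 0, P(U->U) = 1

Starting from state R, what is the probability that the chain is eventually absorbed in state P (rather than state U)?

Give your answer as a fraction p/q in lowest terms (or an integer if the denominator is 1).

Answer: 9648/14689

Derivation:
Let a_i = P(absorbed in P | start in state i).
Boundary conditions: a_P = 1, a_U = 0.
For each transient state i, a_i = sum_j P(i->j) * a_j:
  a_Q = 4/15*a_P + 1/5*a_Q + 0*a_R + 0*a_S + 1/3*a_T + 1/5*a_U
  a_R = 0*a_P + 4/15*a_Q + 7/15*a_R + 1/15*a_S + 1/5*a_T + 0*a_U
  a_S = 3/5*a_P + 1/15*a_Q + 1/15*a_R + 2/15*a_S + 0*a_T + 2/15*a_U
  a_T = 1/15*a_P + 1/15*a_Q + 0*a_R + 3/5*a_S + 2/15*a_T + 2/15*a_U

Substituting a_P = 1 and a_U = 0, rearrange to (I - Q) a = r where r[i] = P(i -> P):
  [4/5, 0, 0, -1/3] . (a_Q, a_R, a_S, a_T) = 4/15
  [-4/15, 8/15, -1/15, -1/5] . (a_Q, a_R, a_S, a_T) = 0
  [-1/15, -1/15, 13/15, 0] . (a_Q, a_R, a_S, a_T) = 3/5
  [-1/15, 0, -3/5, 13/15] . (a_Q, a_R, a_S, a_T) = 1/15

Solving yields:
  a_Q = 9003/14689
  a_R = 9648/14689
  a_S = 11604/14689
  a_T = 9856/14689

Starting state is R, so the absorption probability is a_R = 9648/14689.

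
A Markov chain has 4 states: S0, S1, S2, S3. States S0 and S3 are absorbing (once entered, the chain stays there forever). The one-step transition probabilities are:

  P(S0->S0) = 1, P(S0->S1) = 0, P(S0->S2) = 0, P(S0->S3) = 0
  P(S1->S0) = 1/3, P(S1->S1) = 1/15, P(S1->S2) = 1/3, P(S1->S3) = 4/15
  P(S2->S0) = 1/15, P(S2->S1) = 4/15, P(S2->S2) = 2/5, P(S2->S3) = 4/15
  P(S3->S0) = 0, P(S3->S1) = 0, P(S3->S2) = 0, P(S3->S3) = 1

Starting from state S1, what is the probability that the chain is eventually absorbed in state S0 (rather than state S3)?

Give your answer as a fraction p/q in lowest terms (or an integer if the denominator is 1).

Let a_i = P(absorbed in S0 | start in state i).
Boundary conditions: a_S0 = 1, a_S3 = 0.
For each transient state i, a_i = sum_j P(i->j) * a_j:
  a_S1 = 1/3*a_S0 + 1/15*a_S1 + 1/3*a_S2 + 4/15*a_S3
  a_S2 = 1/15*a_S0 + 4/15*a_S1 + 2/5*a_S2 + 4/15*a_S3

Substituting a_S0 = 1 and a_S3 = 0, rearrange to (I - Q) a = r where r[i] = P(i -> S0):
  [14/15, -1/3] . (a_S1, a_S2) = 1/3
  [-4/15, 3/5] . (a_S1, a_S2) = 1/15

Solving yields:
  a_S1 = 25/53
  a_S2 = 17/53

Starting state is S1, so the absorption probability is a_S1 = 25/53.

Answer: 25/53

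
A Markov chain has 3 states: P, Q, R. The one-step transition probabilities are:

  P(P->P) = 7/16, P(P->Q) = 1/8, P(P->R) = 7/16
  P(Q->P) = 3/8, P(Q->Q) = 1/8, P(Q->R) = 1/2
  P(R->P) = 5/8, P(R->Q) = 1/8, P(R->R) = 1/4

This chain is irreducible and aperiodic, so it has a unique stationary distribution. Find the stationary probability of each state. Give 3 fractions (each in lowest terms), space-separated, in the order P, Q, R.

Answer: 1/2 1/8 3/8

Derivation:
The stationary distribution satisfies pi = pi * P, i.e.:
  pi_P = 7/16*pi_P + 3/8*pi_Q + 5/8*pi_R
  pi_Q = 1/8*pi_P + 1/8*pi_Q + 1/8*pi_R
  pi_R = 7/16*pi_P + 1/2*pi_Q + 1/4*pi_R
with normalization: pi_P + pi_Q + pi_R = 1.

Using the first 2 balance equations plus normalization, the linear system A*pi = b is:
  [-9/16, 3/8, 5/8] . pi = 0
  [1/8, -7/8, 1/8] . pi = 0
  [1, 1, 1] . pi = 1

Solving yields:
  pi_P = 1/2
  pi_Q = 1/8
  pi_R = 3/8

Verification (pi * P):
  1/2*7/16 + 1/8*3/8 + 3/8*5/8 = 1/2 = pi_P  (ok)
  1/2*1/8 + 1/8*1/8 + 3/8*1/8 = 1/8 = pi_Q  (ok)
  1/2*7/16 + 1/8*1/2 + 3/8*1/4 = 3/8 = pi_R  (ok)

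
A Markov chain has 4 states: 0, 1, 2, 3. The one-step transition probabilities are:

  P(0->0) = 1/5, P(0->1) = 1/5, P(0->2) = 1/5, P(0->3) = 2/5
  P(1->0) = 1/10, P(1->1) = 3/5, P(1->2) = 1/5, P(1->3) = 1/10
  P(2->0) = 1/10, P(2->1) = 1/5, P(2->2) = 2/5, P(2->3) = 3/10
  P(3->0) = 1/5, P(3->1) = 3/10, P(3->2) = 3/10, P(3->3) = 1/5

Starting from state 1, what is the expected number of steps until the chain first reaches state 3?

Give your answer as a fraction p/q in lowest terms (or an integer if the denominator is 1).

Let h_i = expected steps to first reach 3 from state i.
Boundary: h_3 = 0.
First-step equations for the other states:
  h_0 = 1 + 1/5*h_0 + 1/5*h_1 + 1/5*h_2 + 2/5*h_3
  h_1 = 1 + 1/10*h_0 + 3/5*h_1 + 1/5*h_2 + 1/10*h_3
  h_2 = 1 + 1/10*h_0 + 1/5*h_1 + 2/5*h_2 + 3/10*h_3

Substituting h_3 = 0 and rearranging gives the linear system (I - Q) h = 1:
  [4/5, -1/5, -1/5] . (h_0, h_1, h_2) = 1
  [-1/10, 2/5, -1/5] . (h_0, h_1, h_2) = 1
  [-1/10, -1/5, 3/5] . (h_0, h_1, h_2) = 1

Solving yields:
  h_0 = 40/11
  h_1 = 60/11
  h_2 = 45/11

Starting state is 1, so the expected hitting time is h_1 = 60/11.

Answer: 60/11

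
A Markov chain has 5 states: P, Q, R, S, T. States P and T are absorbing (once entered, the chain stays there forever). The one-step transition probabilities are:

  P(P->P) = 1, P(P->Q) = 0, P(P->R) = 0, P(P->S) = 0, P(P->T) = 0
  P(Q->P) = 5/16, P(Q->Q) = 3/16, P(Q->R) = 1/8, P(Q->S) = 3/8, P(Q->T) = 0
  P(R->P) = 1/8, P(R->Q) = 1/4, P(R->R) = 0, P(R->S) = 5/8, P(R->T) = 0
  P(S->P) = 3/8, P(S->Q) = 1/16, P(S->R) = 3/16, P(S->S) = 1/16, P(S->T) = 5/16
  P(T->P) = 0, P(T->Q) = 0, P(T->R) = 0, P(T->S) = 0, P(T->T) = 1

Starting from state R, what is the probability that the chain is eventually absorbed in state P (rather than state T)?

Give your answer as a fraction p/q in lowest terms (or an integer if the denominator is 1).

Let a_i = P(absorbed in P | start in state i).
Boundary conditions: a_P = 1, a_T = 0.
For each transient state i, a_i = sum_j P(i->j) * a_j:
  a_Q = 5/16*a_P + 3/16*a_Q + 1/8*a_R + 3/8*a_S + 0*a_T
  a_R = 1/8*a_P + 1/4*a_Q + 0*a_R + 5/8*a_S + 0*a_T
  a_S = 3/8*a_P + 1/16*a_Q + 3/16*a_R + 1/16*a_S + 5/16*a_T

Substituting a_P = 1 and a_T = 0, rearrange to (I - Q) a = r where r[i] = P(i -> P):
  [13/16, -1/8, -3/8] . (a_Q, a_R, a_S) = 5/16
  [-1/4, 1, -5/8] . (a_Q, a_R, a_S) = 1/8
  [-1/16, -3/16, 15/16] . (a_Q, a_R, a_S) = 3/8

Solving yields:
  a_Q = 921/1211
  a_R = 118/173
  a_S = 711/1211

Starting state is R, so the absorption probability is a_R = 118/173.

Answer: 118/173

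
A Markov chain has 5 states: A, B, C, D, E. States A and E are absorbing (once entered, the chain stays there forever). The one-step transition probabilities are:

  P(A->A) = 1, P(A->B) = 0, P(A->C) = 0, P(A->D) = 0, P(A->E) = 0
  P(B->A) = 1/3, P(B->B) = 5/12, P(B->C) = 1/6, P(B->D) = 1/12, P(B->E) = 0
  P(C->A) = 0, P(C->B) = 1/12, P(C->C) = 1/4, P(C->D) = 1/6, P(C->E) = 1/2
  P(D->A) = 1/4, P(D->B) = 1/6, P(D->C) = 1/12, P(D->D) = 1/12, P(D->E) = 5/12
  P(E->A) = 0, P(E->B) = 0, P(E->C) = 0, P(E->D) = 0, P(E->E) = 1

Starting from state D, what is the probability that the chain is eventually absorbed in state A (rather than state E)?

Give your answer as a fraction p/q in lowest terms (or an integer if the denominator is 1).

Answer: 37/90

Derivation:
Let a_i = P(absorbed in A | start in state i).
Boundary conditions: a_A = 1, a_E = 0.
For each transient state i, a_i = sum_j P(i->j) * a_j:
  a_B = 1/3*a_A + 5/12*a_B + 1/6*a_C + 1/12*a_D + 0*a_E
  a_C = 0*a_A + 1/12*a_B + 1/4*a_C + 1/6*a_D + 1/2*a_E
  a_D = 1/4*a_A + 1/6*a_B + 1/12*a_C + 1/12*a_D + 5/12*a_E

Substituting a_A = 1 and a_E = 0, rearrange to (I - Q) a = r where r[i] = P(i -> A):
  [7/12, -1/6, -1/12] . (a_B, a_C, a_D) = 1/3
  [-1/12, 3/4, -1/6] . (a_B, a_C, a_D) = 0
  [-1/6, -1/12, 11/12] . (a_B, a_C, a_D) = 1/4

Solving yields:
  a_B = 61/90
  a_C = 1/6
  a_D = 37/90

Starting state is D, so the absorption probability is a_D = 37/90.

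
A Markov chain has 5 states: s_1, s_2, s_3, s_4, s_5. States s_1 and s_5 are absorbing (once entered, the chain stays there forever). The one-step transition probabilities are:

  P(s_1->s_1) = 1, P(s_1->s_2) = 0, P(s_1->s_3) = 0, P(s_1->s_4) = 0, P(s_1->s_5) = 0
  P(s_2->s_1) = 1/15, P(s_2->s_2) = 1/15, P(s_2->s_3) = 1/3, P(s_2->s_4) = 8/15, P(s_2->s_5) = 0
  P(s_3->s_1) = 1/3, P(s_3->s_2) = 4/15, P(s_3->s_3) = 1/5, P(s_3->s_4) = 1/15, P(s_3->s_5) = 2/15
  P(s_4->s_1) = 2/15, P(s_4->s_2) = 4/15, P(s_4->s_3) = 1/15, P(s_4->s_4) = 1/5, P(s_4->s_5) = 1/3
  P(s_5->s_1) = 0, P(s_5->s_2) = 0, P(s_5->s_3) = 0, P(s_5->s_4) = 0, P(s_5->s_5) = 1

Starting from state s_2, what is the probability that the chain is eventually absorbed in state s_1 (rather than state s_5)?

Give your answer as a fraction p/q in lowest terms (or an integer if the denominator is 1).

Let a_i = P(absorbed in s_1 | start in state i).
Boundary conditions: a_s_1 = 1, a_s_5 = 0.
For each transient state i, a_i = sum_j P(i->j) * a_j:
  a_s_2 = 1/15*a_s_1 + 1/15*a_s_2 + 1/3*a_s_3 + 8/15*a_s_4 + 0*a_s_5
  a_s_3 = 1/3*a_s_1 + 4/15*a_s_2 + 1/5*a_s_3 + 1/15*a_s_4 + 2/15*a_s_5
  a_s_4 = 2/15*a_s_1 + 4/15*a_s_2 + 1/15*a_s_3 + 1/5*a_s_4 + 1/3*a_s_5

Substituting a_s_1 = 1 and a_s_5 = 0, rearrange to (I - Q) a = r where r[i] = P(i -> s_1):
  [14/15, -1/3, -8/15] . (a_s_2, a_s_3, a_s_4) = 1/15
  [-4/15, 4/5, -1/15] . (a_s_2, a_s_3, a_s_4) = 1/3
  [-4/15, -1/15, 4/5] . (a_s_2, a_s_3, a_s_4) = 2/15

Solving yields:
  a_s_2 = 685/1326
  a_s_3 = 412/663
  a_s_4 = 259/663

Starting state is s_2, so the absorption probability is a_s_2 = 685/1326.

Answer: 685/1326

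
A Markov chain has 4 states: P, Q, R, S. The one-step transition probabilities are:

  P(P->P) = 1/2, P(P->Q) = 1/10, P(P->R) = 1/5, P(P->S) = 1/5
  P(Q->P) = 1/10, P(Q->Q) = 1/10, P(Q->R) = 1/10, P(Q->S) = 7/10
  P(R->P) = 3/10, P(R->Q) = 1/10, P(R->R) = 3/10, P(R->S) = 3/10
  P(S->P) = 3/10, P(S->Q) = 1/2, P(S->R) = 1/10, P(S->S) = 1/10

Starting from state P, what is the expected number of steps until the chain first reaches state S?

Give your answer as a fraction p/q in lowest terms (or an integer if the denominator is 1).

Let h_i = expected steps to first reach S from state i.
Boundary: h_S = 0.
First-step equations for the other states:
  h_P = 1 + 1/2*h_P + 1/10*h_Q + 1/5*h_R + 1/5*h_S
  h_Q = 1 + 1/10*h_P + 1/10*h_Q + 1/10*h_R + 7/10*h_S
  h_R = 1 + 3/10*h_P + 1/10*h_Q + 3/10*h_R + 3/10*h_S

Substituting h_S = 0 and rearranging gives the linear system (I - Q) h = 1:
  [1/2, -1/10, -1/5] . (h_P, h_Q, h_R) = 1
  [-1/10, 9/10, -1/10] . (h_P, h_Q, h_R) = 1
  [-3/10, -1/10, 7/10] . (h_P, h_Q, h_R) = 1

Solving yields:
  h_P = 225/61
  h_Q = 115/61
  h_R = 200/61

Starting state is P, so the expected hitting time is h_P = 225/61.

Answer: 225/61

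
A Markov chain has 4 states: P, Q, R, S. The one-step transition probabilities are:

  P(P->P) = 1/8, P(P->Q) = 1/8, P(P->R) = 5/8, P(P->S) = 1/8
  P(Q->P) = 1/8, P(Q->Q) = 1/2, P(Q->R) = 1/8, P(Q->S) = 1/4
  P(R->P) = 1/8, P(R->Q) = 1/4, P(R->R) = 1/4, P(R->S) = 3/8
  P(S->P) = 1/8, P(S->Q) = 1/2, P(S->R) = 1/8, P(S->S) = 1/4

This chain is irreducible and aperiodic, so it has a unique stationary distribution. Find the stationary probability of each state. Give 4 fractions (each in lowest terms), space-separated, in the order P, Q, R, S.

The stationary distribution satisfies pi = pi * P, i.e.:
  pi_P = 1/8*pi_P + 1/8*pi_Q + 1/8*pi_R + 1/8*pi_S
  pi_Q = 1/8*pi_P + 1/2*pi_Q + 1/4*pi_R + 1/2*pi_S
  pi_R = 5/8*pi_P + 1/8*pi_Q + 1/4*pi_R + 1/8*pi_S
  pi_S = 1/8*pi_P + 1/4*pi_Q + 3/8*pi_R + 1/4*pi_S
with normalization: pi_P + pi_Q + pi_R + pi_S = 1.

Using the first 3 balance equations plus normalization, the linear system A*pi = b is:
  [-7/8, 1/8, 1/8, 1/8] . pi = 0
  [1/8, -1/2, 1/4, 1/2] . pi = 0
  [5/8, 1/8, -3/4, 1/8] . pi = 0
  [1, 1, 1, 1] . pi = 1

Solving yields:
  pi_P = 1/8
  pi_Q = 179/448
  pi_R = 3/14
  pi_S = 117/448

Verification (pi * P):
  1/8*1/8 + 179/448*1/8 + 3/14*1/8 + 117/448*1/8 = 1/8 = pi_P  (ok)
  1/8*1/8 + 179/448*1/2 + 3/14*1/4 + 117/448*1/2 = 179/448 = pi_Q  (ok)
  1/8*5/8 + 179/448*1/8 + 3/14*1/4 + 117/448*1/8 = 3/14 = pi_R  (ok)
  1/8*1/8 + 179/448*1/4 + 3/14*3/8 + 117/448*1/4 = 117/448 = pi_S  (ok)

Answer: 1/8 179/448 3/14 117/448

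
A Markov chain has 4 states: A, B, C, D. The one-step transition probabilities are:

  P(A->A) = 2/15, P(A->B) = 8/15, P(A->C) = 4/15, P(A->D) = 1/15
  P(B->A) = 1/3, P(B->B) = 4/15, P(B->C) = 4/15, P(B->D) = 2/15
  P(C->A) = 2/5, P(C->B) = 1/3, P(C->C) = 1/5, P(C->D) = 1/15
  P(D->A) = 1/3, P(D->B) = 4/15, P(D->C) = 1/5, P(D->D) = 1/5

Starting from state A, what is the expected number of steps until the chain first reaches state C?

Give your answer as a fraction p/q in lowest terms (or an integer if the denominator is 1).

Let h_i = expected steps to first reach C from state i.
Boundary: h_C = 0.
First-step equations for the other states:
  h_A = 1 + 2/15*h_A + 8/15*h_B + 4/15*h_C + 1/15*h_D
  h_B = 1 + 1/3*h_A + 4/15*h_B + 4/15*h_C + 2/15*h_D
  h_D = 1 + 1/3*h_A + 4/15*h_B + 1/5*h_C + 1/5*h_D

Substituting h_C = 0 and rearranging gives the linear system (I - Q) h = 1:
  [13/15, -8/15, -1/15] . (h_A, h_B, h_D) = 1
  [-1/3, 11/15, -2/15] . (h_A, h_B, h_D) = 1
  [-1/3, -4/15, 4/5] . (h_A, h_B, h_D) = 1

Solving yields:
  h_A = 3765/977
  h_B = 3780/977
  h_D = 4050/977

Starting state is A, so the expected hitting time is h_A = 3765/977.

Answer: 3765/977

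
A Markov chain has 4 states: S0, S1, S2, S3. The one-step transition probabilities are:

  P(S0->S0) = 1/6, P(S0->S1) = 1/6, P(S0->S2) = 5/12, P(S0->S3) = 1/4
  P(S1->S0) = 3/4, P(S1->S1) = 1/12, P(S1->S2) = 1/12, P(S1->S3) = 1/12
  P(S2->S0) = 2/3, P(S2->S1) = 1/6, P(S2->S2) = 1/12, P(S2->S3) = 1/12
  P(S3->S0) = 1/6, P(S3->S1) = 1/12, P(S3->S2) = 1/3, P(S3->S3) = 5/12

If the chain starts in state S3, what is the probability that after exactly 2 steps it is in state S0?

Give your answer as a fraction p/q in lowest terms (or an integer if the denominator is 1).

Answer: 55/144

Derivation:
Computing P^2 by repeated multiplication:
P^1 =
  S0: [1/6, 1/6, 5/12, 1/4]
  S1: [3/4, 1/12, 1/12, 1/12]
  S2: [2/3, 1/6, 1/12, 1/12]
  S3: [1/6, 1/12, 1/3, 5/12]
P^2 =
  S0: [17/36, 19/144, 29/144, 7/36]
  S1: [37/144, 11/72, 17/48, 17/72]
  S2: [11/36, 7/48, 47/144, 2/9]
  S3: [55/144, 1/8, 35/144, 1/4]

(P^2)[S3 -> S0] = 55/144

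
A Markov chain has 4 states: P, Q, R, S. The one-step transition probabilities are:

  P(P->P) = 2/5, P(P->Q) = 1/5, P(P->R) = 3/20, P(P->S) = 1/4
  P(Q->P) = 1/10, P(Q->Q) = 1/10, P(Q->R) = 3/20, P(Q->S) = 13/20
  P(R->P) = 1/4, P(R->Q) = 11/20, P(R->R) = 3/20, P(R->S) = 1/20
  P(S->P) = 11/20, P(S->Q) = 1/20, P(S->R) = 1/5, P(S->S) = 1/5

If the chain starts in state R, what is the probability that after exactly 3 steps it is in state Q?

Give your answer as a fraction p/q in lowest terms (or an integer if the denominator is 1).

Computing P^3 by repeated multiplication:
P^1 =
  P: [2/5, 1/5, 3/20, 1/4]
  Q: [1/10, 1/10, 3/20, 13/20]
  R: [1/4, 11/20, 3/20, 1/20]
  S: [11/20, 1/20, 1/5, 1/5]
P^2 =
  P: [71/200, 39/200, 13/80, 23/80]
  Q: [89/200, 29/200, 73/400, 91/400]
  R: [11/50, 19/100, 61/400, 7/16]
  S: [77/200, 47/200, 4/25, 11/50]
P^3 =
  P: [1441/4000, 777/4000, 263/1600, 2249/8000]
  Q: [1453/4000, 861/4000, 1291/8000, 2081/8000]
  R: [1543/4000, 27/160, 11/64, 2189/8000]
  S: [677/2000, 399/2000, 161/1000, 301/1000]

(P^3)[R -> Q] = 27/160

Answer: 27/160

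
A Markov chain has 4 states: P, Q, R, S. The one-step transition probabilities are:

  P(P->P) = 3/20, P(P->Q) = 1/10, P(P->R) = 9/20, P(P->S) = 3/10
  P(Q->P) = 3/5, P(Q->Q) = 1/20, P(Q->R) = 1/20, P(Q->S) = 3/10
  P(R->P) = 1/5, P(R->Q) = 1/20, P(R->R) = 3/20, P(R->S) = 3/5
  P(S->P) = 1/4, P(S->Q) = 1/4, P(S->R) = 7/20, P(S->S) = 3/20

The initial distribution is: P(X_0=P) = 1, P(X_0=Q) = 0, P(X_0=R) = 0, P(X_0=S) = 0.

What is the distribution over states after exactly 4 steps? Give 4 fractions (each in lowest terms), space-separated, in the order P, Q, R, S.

Answer: 41471/160000 20113/160000 172/625 3399/10000

Derivation:
Propagating the distribution step by step (d_{t+1} = d_t * P):
d_0 = (P=1, Q=0, R=0, S=0)
  d_1[P] = 1*3/20 + 0*3/5 + 0*1/5 + 0*1/4 = 3/20
  d_1[Q] = 1*1/10 + 0*1/20 + 0*1/20 + 0*1/4 = 1/10
  d_1[R] = 1*9/20 + 0*1/20 + 0*3/20 + 0*7/20 = 9/20
  d_1[S] = 1*3/10 + 0*3/10 + 0*3/5 + 0*3/20 = 3/10
d_1 = (P=3/20, Q=1/10, R=9/20, S=3/10)
  d_2[P] = 3/20*3/20 + 1/10*3/5 + 9/20*1/5 + 3/10*1/4 = 99/400
  d_2[Q] = 3/20*1/10 + 1/10*1/20 + 9/20*1/20 + 3/10*1/4 = 47/400
  d_2[R] = 3/20*9/20 + 1/10*1/20 + 9/20*3/20 + 3/10*7/20 = 49/200
  d_2[S] = 3/20*3/10 + 1/10*3/10 + 9/20*3/5 + 3/10*3/20 = 39/100
d_2 = (P=99/400, Q=47/400, R=49/200, S=39/100)
  d_3[P] = 99/400*3/20 + 47/400*3/5 + 49/200*1/5 + 39/100*1/4 = 2033/8000
  d_3[Q] = 99/400*1/10 + 47/400*1/20 + 49/200*1/20 + 39/100*1/4 = 1123/8000
  d_3[R] = 99/400*9/20 + 47/400*1/20 + 49/200*3/20 + 39/100*7/20 = 581/2000
  d_3[S] = 99/400*3/10 + 47/400*3/10 + 49/200*3/5 + 39/100*3/20 = 63/200
d_3 = (P=2033/8000, Q=1123/8000, R=581/2000, S=63/200)
  d_4[P] = 2033/8000*3/20 + 1123/8000*3/5 + 581/2000*1/5 + 63/200*1/4 = 41471/160000
  d_4[Q] = 2033/8000*1/10 + 1123/8000*1/20 + 581/2000*1/20 + 63/200*1/4 = 20113/160000
  d_4[R] = 2033/8000*9/20 + 1123/8000*1/20 + 581/2000*3/20 + 63/200*7/20 = 172/625
  d_4[S] = 2033/8000*3/10 + 1123/8000*3/10 + 581/2000*3/5 + 63/200*3/20 = 3399/10000
d_4 = (P=41471/160000, Q=20113/160000, R=172/625, S=3399/10000)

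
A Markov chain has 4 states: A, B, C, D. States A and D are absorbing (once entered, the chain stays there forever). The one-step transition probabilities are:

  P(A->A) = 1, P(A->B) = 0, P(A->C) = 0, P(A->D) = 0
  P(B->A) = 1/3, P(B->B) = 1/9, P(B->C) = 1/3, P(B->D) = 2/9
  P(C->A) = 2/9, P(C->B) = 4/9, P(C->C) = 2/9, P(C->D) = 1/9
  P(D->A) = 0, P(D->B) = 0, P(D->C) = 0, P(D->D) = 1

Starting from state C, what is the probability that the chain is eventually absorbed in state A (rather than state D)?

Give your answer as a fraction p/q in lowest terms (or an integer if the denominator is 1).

Answer: 7/11

Derivation:
Let a_i = P(absorbed in A | start in state i).
Boundary conditions: a_A = 1, a_D = 0.
For each transient state i, a_i = sum_j P(i->j) * a_j:
  a_B = 1/3*a_A + 1/9*a_B + 1/3*a_C + 2/9*a_D
  a_C = 2/9*a_A + 4/9*a_B + 2/9*a_C + 1/9*a_D

Substituting a_A = 1 and a_D = 0, rearrange to (I - Q) a = r where r[i] = P(i -> A):
  [8/9, -1/3] . (a_B, a_C) = 1/3
  [-4/9, 7/9] . (a_B, a_C) = 2/9

Solving yields:
  a_B = 27/44
  a_C = 7/11

Starting state is C, so the absorption probability is a_C = 7/11.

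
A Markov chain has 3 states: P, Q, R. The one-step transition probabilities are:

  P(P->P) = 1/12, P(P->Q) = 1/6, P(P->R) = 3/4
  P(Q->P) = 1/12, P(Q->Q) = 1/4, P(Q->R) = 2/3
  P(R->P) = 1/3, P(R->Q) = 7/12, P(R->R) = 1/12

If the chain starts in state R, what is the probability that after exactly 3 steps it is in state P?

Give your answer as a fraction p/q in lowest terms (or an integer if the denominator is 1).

Answer: 47/192

Derivation:
Computing P^3 by repeated multiplication:
P^1 =
  P: [1/12, 1/6, 3/4]
  Q: [1/12, 1/4, 2/3]
  R: [1/3, 7/12, 1/12]
P^2 =
  P: [13/48, 71/144, 17/72]
  Q: [1/4, 67/144, 41/144]
  R: [5/48, 1/4, 31/48]
P^3 =
  P: [41/288, 529/1728, 953/1728]
  Q: [89/576, 35/108, 901/1728]
  R: [47/192, 263/576, 43/144]

(P^3)[R -> P] = 47/192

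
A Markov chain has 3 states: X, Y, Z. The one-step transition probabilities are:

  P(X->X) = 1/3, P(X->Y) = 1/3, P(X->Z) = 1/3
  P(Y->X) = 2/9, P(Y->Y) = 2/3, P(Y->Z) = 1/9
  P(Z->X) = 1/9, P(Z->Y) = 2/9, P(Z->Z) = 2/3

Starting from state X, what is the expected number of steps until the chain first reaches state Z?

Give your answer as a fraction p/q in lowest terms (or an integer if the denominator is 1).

Answer: 9/2

Derivation:
Let h_i = expected steps to first reach Z from state i.
Boundary: h_Z = 0.
First-step equations for the other states:
  h_X = 1 + 1/3*h_X + 1/3*h_Y + 1/3*h_Z
  h_Y = 1 + 2/9*h_X + 2/3*h_Y + 1/9*h_Z

Substituting h_Z = 0 and rearranging gives the linear system (I - Q) h = 1:
  [2/3, -1/3] . (h_X, h_Y) = 1
  [-2/9, 1/3] . (h_X, h_Y) = 1

Solving yields:
  h_X = 9/2
  h_Y = 6

Starting state is X, so the expected hitting time is h_X = 9/2.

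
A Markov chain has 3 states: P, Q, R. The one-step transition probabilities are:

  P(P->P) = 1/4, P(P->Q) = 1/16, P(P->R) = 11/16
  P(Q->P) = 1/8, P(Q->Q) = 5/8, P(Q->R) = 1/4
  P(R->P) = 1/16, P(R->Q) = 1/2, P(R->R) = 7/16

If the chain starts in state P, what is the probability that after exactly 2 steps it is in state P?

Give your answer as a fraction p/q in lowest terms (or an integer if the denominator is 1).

Computing P^2 by repeated multiplication:
P^1 =
  P: [1/4, 1/16, 11/16]
  Q: [1/8, 5/8, 1/4]
  R: [1/16, 1/2, 7/16]
P^2 =
  P: [29/256, 51/128, 125/256]
  Q: [1/8, 67/128, 45/128]
  R: [27/256, 137/256, 23/64]

(P^2)[P -> P] = 29/256

Answer: 29/256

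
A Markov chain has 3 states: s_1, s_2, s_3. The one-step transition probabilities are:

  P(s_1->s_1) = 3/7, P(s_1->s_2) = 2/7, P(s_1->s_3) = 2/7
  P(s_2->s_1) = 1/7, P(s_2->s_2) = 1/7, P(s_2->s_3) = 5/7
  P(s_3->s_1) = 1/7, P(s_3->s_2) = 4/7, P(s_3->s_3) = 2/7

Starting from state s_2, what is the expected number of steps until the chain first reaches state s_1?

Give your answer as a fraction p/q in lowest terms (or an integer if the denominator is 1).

Let h_i = expected steps to first reach s_1 from state i.
Boundary: h_s_1 = 0.
First-step equations for the other states:
  h_s_2 = 1 + 1/7*h_s_1 + 1/7*h_s_2 + 5/7*h_s_3
  h_s_3 = 1 + 1/7*h_s_1 + 4/7*h_s_2 + 2/7*h_s_3

Substituting h_s_1 = 0 and rearranging gives the linear system (I - Q) h = 1:
  [6/7, -5/7] . (h_s_2, h_s_3) = 1
  [-4/7, 5/7] . (h_s_2, h_s_3) = 1

Solving yields:
  h_s_2 = 7
  h_s_3 = 7

Starting state is s_2, so the expected hitting time is h_s_2 = 7.

Answer: 7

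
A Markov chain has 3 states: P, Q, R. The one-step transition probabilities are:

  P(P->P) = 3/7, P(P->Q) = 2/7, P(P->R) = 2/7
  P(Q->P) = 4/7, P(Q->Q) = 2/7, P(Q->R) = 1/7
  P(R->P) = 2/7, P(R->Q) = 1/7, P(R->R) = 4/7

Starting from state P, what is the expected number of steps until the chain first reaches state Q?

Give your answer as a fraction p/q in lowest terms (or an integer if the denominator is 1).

Let h_i = expected steps to first reach Q from state i.
Boundary: h_Q = 0.
First-step equations for the other states:
  h_P = 1 + 3/7*h_P + 2/7*h_Q + 2/7*h_R
  h_R = 1 + 2/7*h_P + 1/7*h_Q + 4/7*h_R

Substituting h_Q = 0 and rearranging gives the linear system (I - Q) h = 1:
  [4/7, -2/7] . (h_P, h_R) = 1
  [-2/7, 3/7] . (h_P, h_R) = 1

Solving yields:
  h_P = 35/8
  h_R = 21/4

Starting state is P, so the expected hitting time is h_P = 35/8.

Answer: 35/8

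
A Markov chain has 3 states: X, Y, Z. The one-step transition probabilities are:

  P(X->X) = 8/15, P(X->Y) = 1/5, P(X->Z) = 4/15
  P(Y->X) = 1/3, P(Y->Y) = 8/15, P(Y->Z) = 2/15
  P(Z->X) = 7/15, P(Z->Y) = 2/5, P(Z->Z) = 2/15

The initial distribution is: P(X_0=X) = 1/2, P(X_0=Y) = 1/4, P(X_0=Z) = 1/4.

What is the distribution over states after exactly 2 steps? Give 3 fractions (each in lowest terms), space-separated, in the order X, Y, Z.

Propagating the distribution step by step (d_{t+1} = d_t * P):
d_0 = (X=1/2, Y=1/4, Z=1/4)
  d_1[X] = 1/2*8/15 + 1/4*1/3 + 1/4*7/15 = 7/15
  d_1[Y] = 1/2*1/5 + 1/4*8/15 + 1/4*2/5 = 1/3
  d_1[Z] = 1/2*4/15 + 1/4*2/15 + 1/4*2/15 = 1/5
d_1 = (X=7/15, Y=1/3, Z=1/5)
  d_2[X] = 7/15*8/15 + 1/3*1/3 + 1/5*7/15 = 34/75
  d_2[Y] = 7/15*1/5 + 1/3*8/15 + 1/5*2/5 = 79/225
  d_2[Z] = 7/15*4/15 + 1/3*2/15 + 1/5*2/15 = 44/225
d_2 = (X=34/75, Y=79/225, Z=44/225)

Answer: 34/75 79/225 44/225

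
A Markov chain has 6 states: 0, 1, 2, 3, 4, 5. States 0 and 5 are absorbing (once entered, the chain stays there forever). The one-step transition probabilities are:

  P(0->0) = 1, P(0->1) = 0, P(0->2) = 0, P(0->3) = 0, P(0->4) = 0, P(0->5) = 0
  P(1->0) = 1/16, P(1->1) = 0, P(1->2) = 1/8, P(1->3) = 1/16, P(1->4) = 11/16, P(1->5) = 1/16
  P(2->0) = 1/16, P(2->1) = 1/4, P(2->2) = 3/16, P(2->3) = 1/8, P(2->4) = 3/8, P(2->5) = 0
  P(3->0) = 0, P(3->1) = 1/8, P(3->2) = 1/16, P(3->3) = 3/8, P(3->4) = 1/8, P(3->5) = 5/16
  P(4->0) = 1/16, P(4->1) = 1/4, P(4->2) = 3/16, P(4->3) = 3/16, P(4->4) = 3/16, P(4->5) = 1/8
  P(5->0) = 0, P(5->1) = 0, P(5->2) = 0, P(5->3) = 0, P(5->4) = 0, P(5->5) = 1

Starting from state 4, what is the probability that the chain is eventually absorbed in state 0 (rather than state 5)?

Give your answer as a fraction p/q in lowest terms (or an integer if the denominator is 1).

Answer: 1641/5878

Derivation:
Let a_i = P(absorbed in 0 | start in state i).
Boundary conditions: a_0 = 1, a_5 = 0.
For each transient state i, a_i = sum_j P(i->j) * a_j:
  a_1 = 1/16*a_0 + 0*a_1 + 1/8*a_2 + 1/16*a_3 + 11/16*a_4 + 1/16*a_5
  a_2 = 1/16*a_0 + 1/4*a_1 + 3/16*a_2 + 1/8*a_3 + 3/8*a_4 + 0*a_5
  a_3 = 0*a_0 + 1/8*a_1 + 1/16*a_2 + 3/8*a_3 + 1/8*a_4 + 5/16*a_5
  a_4 = 1/16*a_0 + 1/4*a_1 + 3/16*a_2 + 3/16*a_3 + 3/16*a_4 + 1/8*a_5

Substituting a_0 = 1 and a_5 = 0, rearrange to (I - Q) a = r where r[i] = P(i -> 0):
  [1, -1/8, -1/16, -11/16] . (a_1, a_2, a_3, a_4) = 1/16
  [-1/4, 13/16, -1/8, -3/8] . (a_1, a_2, a_3, a_4) = 1/16
  [-1/8, -1/16, 5/8, -1/8] . (a_1, a_2, a_3, a_4) = 0
  [-1/4, -3/16, -3/16, 13/16] . (a_1, a_2, a_3, a_4) = 1/16

Solving yields:
  a_1 = 1787/5878
  a_2 = 947/2939
  a_3 = 875/5878
  a_4 = 1641/5878

Starting state is 4, so the absorption probability is a_4 = 1641/5878.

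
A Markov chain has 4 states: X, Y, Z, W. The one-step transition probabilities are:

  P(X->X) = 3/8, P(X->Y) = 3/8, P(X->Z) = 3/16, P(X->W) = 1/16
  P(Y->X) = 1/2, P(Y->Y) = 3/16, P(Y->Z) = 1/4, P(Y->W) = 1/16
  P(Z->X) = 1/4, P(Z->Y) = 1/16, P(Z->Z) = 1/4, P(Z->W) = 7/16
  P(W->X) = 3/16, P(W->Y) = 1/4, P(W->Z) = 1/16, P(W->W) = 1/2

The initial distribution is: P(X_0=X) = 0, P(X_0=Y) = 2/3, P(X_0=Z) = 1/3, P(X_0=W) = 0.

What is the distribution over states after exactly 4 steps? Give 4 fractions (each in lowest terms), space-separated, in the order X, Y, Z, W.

Propagating the distribution step by step (d_{t+1} = d_t * P):
d_0 = (X=0, Y=2/3, Z=1/3, W=0)
  d_1[X] = 0*3/8 + 2/3*1/2 + 1/3*1/4 + 0*3/16 = 5/12
  d_1[Y] = 0*3/8 + 2/3*3/16 + 1/3*1/16 + 0*1/4 = 7/48
  d_1[Z] = 0*3/16 + 2/3*1/4 + 1/3*1/4 + 0*1/16 = 1/4
  d_1[W] = 0*1/16 + 2/3*1/16 + 1/3*7/16 + 0*1/2 = 3/16
d_1 = (X=5/12, Y=7/48, Z=1/4, W=3/16)
  d_2[X] = 5/12*3/8 + 7/48*1/2 + 1/4*1/4 + 3/16*3/16 = 251/768
  d_2[Y] = 5/12*3/8 + 7/48*3/16 + 1/4*1/16 + 3/16*1/4 = 63/256
  d_2[Z] = 5/12*3/16 + 7/48*1/4 + 1/4*1/4 + 3/16*1/16 = 145/768
  d_2[W] = 5/12*1/16 + 7/48*1/16 + 1/4*7/16 + 3/16*1/2 = 61/256
d_2 = (X=251/768, Y=63/256, Z=145/768, W=61/256)
  d_3[X] = 251/768*3/8 + 63/256*1/2 + 145/768*1/4 + 61/256*3/16 = 4147/12288
  d_3[Y] = 251/768*3/8 + 63/256*3/16 + 145/768*1/16 + 61/256*1/4 = 1475/6144
  d_3[Z] = 251/768*3/16 + 63/256*1/4 + 145/768*1/4 + 61/256*1/16 = 71/384
  d_3[W] = 251/768*1/16 + 63/256*1/16 + 145/768*7/16 + 61/256*1/2 = 973/4096
d_3 = (X=4147/12288, Y=1475/6144, Z=71/384, W=973/4096)
  d_4[X] = 4147/12288*3/8 + 1475/6144*1/2 + 71/384*1/4 + 973/4096*3/16 = 22109/65536
  d_4[Y] = 4147/12288*3/8 + 1475/6144*3/16 + 71/384*1/16 + 973/4096*1/4 = 745/3072
  d_4[Z] = 4147/12288*3/16 + 1475/6144*1/4 + 71/384*1/4 + 973/4096*1/16 = 4531/24576
  d_4[W] = 4147/12288*1/16 + 1475/6144*1/16 + 71/384*7/16 + 973/4096*1/2 = 15451/65536
d_4 = (X=22109/65536, Y=745/3072, Z=4531/24576, W=15451/65536)

Answer: 22109/65536 745/3072 4531/24576 15451/65536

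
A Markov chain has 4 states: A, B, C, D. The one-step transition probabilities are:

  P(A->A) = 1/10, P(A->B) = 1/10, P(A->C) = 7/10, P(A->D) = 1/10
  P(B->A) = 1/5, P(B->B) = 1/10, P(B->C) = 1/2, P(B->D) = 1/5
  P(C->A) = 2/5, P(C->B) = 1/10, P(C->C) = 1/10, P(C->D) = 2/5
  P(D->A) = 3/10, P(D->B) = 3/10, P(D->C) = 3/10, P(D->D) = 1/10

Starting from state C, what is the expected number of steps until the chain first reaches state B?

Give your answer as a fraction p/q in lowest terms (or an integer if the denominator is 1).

Answer: 830/123

Derivation:
Let h_i = expected steps to first reach B from state i.
Boundary: h_B = 0.
First-step equations for the other states:
  h_A = 1 + 1/10*h_A + 1/10*h_B + 7/10*h_C + 1/10*h_D
  h_C = 1 + 2/5*h_A + 1/10*h_B + 1/10*h_C + 2/5*h_D
  h_D = 1 + 3/10*h_A + 3/10*h_B + 3/10*h_C + 1/10*h_D

Substituting h_B = 0 and rearranging gives the linear system (I - Q) h = 1:
  [9/10, -7/10, -1/10] . (h_A, h_C, h_D) = 1
  [-2/5, 9/10, -2/5] . (h_A, h_C, h_D) = 1
  [-3/10, -3/10, 9/10] . (h_A, h_C, h_D) = 1

Solving yields:
  h_A = 860/123
  h_C = 830/123
  h_D = 700/123

Starting state is C, so the expected hitting time is h_C = 830/123.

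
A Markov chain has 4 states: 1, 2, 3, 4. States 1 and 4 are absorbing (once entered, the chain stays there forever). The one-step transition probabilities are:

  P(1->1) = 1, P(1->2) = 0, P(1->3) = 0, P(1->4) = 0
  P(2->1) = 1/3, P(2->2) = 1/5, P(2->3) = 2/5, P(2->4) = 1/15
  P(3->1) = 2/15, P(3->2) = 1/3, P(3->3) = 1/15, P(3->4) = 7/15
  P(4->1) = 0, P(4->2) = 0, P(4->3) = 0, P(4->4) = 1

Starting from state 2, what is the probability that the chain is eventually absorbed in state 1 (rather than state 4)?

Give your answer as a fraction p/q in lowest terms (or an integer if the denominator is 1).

Answer: 41/69

Derivation:
Let a_i = P(absorbed in 1 | start in state i).
Boundary conditions: a_1 = 1, a_4 = 0.
For each transient state i, a_i = sum_j P(i->j) * a_j:
  a_2 = 1/3*a_1 + 1/5*a_2 + 2/5*a_3 + 1/15*a_4
  a_3 = 2/15*a_1 + 1/3*a_2 + 1/15*a_3 + 7/15*a_4

Substituting a_1 = 1 and a_4 = 0, rearrange to (I - Q) a = r where r[i] = P(i -> 1):
  [4/5, -2/5] . (a_2, a_3) = 1/3
  [-1/3, 14/15] . (a_2, a_3) = 2/15

Solving yields:
  a_2 = 41/69
  a_3 = 49/138

Starting state is 2, so the absorption probability is a_2 = 41/69.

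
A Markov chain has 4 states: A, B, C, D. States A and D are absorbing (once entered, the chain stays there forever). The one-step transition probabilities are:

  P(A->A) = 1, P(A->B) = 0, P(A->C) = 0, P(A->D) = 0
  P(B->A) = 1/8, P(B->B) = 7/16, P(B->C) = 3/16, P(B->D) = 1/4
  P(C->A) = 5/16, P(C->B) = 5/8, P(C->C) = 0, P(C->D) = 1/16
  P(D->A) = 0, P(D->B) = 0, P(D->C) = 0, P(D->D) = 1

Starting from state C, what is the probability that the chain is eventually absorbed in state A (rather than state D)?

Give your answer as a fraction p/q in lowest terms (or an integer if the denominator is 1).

Answer: 65/114

Derivation:
Let a_i = P(absorbed in A | start in state i).
Boundary conditions: a_A = 1, a_D = 0.
For each transient state i, a_i = sum_j P(i->j) * a_j:
  a_B = 1/8*a_A + 7/16*a_B + 3/16*a_C + 1/4*a_D
  a_C = 5/16*a_A + 5/8*a_B + 0*a_C + 1/16*a_D

Substituting a_A = 1 and a_D = 0, rearrange to (I - Q) a = r where r[i] = P(i -> A):
  [9/16, -3/16] . (a_B, a_C) = 1/8
  [-5/8, 1] . (a_B, a_C) = 5/16

Solving yields:
  a_B = 47/114
  a_C = 65/114

Starting state is C, so the absorption probability is a_C = 65/114.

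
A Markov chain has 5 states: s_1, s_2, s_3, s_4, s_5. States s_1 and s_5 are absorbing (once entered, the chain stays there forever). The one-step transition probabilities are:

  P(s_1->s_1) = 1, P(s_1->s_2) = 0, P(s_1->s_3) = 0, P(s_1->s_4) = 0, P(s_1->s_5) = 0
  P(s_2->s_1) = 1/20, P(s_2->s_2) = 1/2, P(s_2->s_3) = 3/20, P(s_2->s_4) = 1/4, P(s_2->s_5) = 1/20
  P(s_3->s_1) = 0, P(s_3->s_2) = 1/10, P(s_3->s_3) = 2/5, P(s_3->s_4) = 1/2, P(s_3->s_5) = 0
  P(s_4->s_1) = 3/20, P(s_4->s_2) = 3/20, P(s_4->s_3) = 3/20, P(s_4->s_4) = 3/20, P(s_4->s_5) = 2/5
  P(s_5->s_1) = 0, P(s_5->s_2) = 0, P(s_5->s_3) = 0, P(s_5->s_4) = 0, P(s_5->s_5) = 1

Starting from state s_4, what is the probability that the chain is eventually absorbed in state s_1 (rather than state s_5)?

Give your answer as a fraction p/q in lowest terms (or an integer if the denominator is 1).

Answer: 64/223

Derivation:
Let a_i = P(absorbed in s_1 | start in state i).
Boundary conditions: a_s_1 = 1, a_s_5 = 0.
For each transient state i, a_i = sum_j P(i->j) * a_j:
  a_s_2 = 1/20*a_s_1 + 1/2*a_s_2 + 3/20*a_s_3 + 1/4*a_s_4 + 1/20*a_s_5
  a_s_3 = 0*a_s_1 + 1/10*a_s_2 + 2/5*a_s_3 + 1/2*a_s_4 + 0*a_s_5
  a_s_4 = 3/20*a_s_1 + 3/20*a_s_2 + 3/20*a_s_3 + 3/20*a_s_4 + 2/5*a_s_5

Substituting a_s_1 = 1 and a_s_5 = 0, rearrange to (I - Q) a = r where r[i] = P(i -> s_1):
  [1/2, -3/20, -1/4] . (a_s_2, a_s_3, a_s_4) = 1/20
  [-1/10, 3/5, -1/2] . (a_s_2, a_s_3, a_s_4) = 0
  [-3/20, -3/20, 17/20] . (a_s_2, a_s_3, a_s_4) = 3/20

Solving yields:
  a_s_2 = 74/223
  a_s_3 = 197/669
  a_s_4 = 64/223

Starting state is s_4, so the absorption probability is a_s_4 = 64/223.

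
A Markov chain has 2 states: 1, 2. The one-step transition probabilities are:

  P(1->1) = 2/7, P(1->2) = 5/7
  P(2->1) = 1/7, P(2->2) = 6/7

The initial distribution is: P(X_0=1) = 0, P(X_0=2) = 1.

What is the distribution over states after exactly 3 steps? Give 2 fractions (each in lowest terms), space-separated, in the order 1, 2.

Propagating the distribution step by step (d_{t+1} = d_t * P):
d_0 = (1=0, 2=1)
  d_1[1] = 0*2/7 + 1*1/7 = 1/7
  d_1[2] = 0*5/7 + 1*6/7 = 6/7
d_1 = (1=1/7, 2=6/7)
  d_2[1] = 1/7*2/7 + 6/7*1/7 = 8/49
  d_2[2] = 1/7*5/7 + 6/7*6/7 = 41/49
d_2 = (1=8/49, 2=41/49)
  d_3[1] = 8/49*2/7 + 41/49*1/7 = 57/343
  d_3[2] = 8/49*5/7 + 41/49*6/7 = 286/343
d_3 = (1=57/343, 2=286/343)

Answer: 57/343 286/343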